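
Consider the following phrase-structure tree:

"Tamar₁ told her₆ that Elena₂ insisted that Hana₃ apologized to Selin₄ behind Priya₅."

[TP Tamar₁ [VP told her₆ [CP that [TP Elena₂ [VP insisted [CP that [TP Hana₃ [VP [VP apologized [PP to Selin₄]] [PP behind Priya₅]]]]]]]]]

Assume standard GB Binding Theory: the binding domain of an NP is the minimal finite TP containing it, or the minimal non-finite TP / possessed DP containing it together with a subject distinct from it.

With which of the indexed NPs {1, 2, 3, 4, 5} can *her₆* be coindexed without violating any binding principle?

*her* is a pronoun, so Principle B applies: it must be free in its binding domain.
Binding domain of *her₆*: the matrix TP, whose subject is Tamar₁.
*Tamar₁* c-commands the pronoun within its binding domain → coindexation would violate Principle B.
*Elena₂*: the pronoun c-commands this R-expression → coindexation would violate Principle C on *Elena₂*.
*Hana₃*: the pronoun c-commands this R-expression → coindexation would violate Principle C on *Hana₃*.
*Selin₄*: the pronoun c-commands this R-expression → coindexation would violate Principle C on *Selin₄*.
*Priya₅*: the pronoun c-commands this R-expression → coindexation would violate Principle C on *Priya₅*.

none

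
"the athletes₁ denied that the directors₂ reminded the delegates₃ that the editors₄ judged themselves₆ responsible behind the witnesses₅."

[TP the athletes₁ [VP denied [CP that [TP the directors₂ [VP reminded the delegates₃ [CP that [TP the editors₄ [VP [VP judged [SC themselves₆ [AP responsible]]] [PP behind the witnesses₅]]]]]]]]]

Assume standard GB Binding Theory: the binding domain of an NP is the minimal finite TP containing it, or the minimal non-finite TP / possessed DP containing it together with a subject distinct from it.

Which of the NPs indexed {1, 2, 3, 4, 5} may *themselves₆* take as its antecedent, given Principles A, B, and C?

*themselves* is an anaphor, so Principle A applies: it must be bound in its binding domain.
Binding domain of *themselves₆*: the embedded TP, whose subject is the editors₄.
*the athletes₁* c-commands the anaphor but is outside its binding domain → cannot satisfy Principle A.
*the directors₂* c-commands the anaphor but is outside its binding domain → cannot satisfy Principle A.
*the delegates₃* c-commands the anaphor but is outside its binding domain → cannot satisfy Principle A.
*the editors₄* c-commands the anaphor within its binding domain → licit binder.
*the witnesses₅* does not c-command the anaphor → cannot bind it.

{4}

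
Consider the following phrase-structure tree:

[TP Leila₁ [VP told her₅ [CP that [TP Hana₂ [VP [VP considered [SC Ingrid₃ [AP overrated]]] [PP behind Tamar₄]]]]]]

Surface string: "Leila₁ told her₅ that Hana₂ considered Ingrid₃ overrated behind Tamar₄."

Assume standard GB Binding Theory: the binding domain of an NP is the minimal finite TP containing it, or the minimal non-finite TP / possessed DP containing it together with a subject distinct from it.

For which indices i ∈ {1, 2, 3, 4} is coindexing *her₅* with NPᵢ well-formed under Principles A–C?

*her* is a pronoun, so Principle B applies: it must be free in its binding domain.
Binding domain of *her₅*: the matrix TP, whose subject is Leila₁.
*Leila₁* c-commands the pronoun within its binding domain → coindexation would violate Principle B.
*Hana₂*: the pronoun c-commands this R-expression → coindexation would violate Principle C on *Hana₂*.
*Ingrid₃*: the pronoun c-commands this R-expression → coindexation would violate Principle C on *Ingrid₃*.
*Tamar₄*: the pronoun c-commands this R-expression → coindexation would violate Principle C on *Tamar₄*.

none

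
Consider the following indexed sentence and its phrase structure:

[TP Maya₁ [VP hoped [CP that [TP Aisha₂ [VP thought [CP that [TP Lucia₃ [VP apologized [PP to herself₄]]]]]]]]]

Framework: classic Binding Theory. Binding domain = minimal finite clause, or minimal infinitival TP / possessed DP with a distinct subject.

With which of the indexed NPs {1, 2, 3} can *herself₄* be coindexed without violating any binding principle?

*herself* is an anaphor, so Principle A applies: it must be bound in its binding domain.
Binding domain of *herself₄*: the embedded TP, whose subject is Lucia₃.
*Maya₁* c-commands the anaphor but is outside its binding domain → cannot satisfy Principle A.
*Aisha₂* c-commands the anaphor but is outside its binding domain → cannot satisfy Principle A.
*Lucia₃* c-commands the anaphor within its binding domain → licit binder.

{3}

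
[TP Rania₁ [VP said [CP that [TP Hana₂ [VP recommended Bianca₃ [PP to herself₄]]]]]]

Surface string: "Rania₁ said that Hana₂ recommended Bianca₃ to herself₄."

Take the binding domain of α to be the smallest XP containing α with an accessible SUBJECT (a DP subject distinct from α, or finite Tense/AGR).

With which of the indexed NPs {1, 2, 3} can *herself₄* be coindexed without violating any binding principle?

*herself* is an anaphor, so Principle A applies: it must be bound in its binding domain.
Binding domain of *herself₄*: the embedded TP, whose subject is Hana₂.
*Rania₁* c-commands the anaphor but is outside its binding domain → cannot satisfy Principle A.
*Hana₂* c-commands the anaphor within its binding domain → licit binder.
*Bianca₃* c-commands the anaphor within its binding domain → licit binder.

{2, 3}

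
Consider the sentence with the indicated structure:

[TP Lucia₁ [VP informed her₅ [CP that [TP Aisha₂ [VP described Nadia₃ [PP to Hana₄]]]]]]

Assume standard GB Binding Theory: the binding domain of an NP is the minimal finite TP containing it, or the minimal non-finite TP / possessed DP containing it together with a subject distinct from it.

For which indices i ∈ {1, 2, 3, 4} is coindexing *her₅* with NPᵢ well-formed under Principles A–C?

*her* is a pronoun, so Principle B applies: it must be free in its binding domain.
Binding domain of *her₅*: the matrix TP, whose subject is Lucia₁.
*Lucia₁* c-commands the pronoun within its binding domain → coindexation would violate Principle B.
*Aisha₂*: the pronoun c-commands this R-expression → coindexation would violate Principle C on *Aisha₂*.
*Nadia₃*: the pronoun c-commands this R-expression → coindexation would violate Principle C on *Nadia₃*.
*Hana₄*: the pronoun c-commands this R-expression → coindexation would violate Principle C on *Hana₄*.

none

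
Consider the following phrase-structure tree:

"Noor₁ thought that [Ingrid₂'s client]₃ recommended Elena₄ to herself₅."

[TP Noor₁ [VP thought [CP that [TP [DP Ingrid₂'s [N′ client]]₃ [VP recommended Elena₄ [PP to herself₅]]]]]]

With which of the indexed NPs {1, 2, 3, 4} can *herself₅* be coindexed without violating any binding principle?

*herself* is an anaphor, so Principle A applies: it must be bound in its binding domain.
Binding domain of *herself₅*: the embedded TP, whose subject is [Ingrid₂'s client]₃.
*Noor₁* c-commands the anaphor but is outside its binding domain → cannot satisfy Principle A.
*Ingrid₂* does not c-command the anaphor → cannot bind it.
*[Ingrid₂'s client]₃* c-commands the anaphor within its binding domain → licit binder.
*Elena₄* c-commands the anaphor within its binding domain → licit binder.

{3, 4}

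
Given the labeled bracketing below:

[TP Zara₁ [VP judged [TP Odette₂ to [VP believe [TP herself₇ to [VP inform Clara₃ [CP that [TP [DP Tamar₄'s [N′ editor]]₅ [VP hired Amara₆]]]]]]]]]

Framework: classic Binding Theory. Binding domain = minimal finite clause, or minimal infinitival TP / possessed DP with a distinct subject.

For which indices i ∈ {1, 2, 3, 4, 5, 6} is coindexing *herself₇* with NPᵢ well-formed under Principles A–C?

{2}

*herself* is an anaphor, so Principle A applies: it must be bound in its binding domain.
Binding domain of *herself₇*: the embedded TP, whose subject is Odette₂.
*Zara₁* c-commands the anaphor but is outside its binding domain → cannot satisfy Principle A.
*Odette₂* c-commands the anaphor within its binding domain → licit binder.
*Clara₃* does not c-command the anaphor → cannot bind it.
*Tamar₄* does not c-command the anaphor → cannot bind it.
*[Tamar₄'s editor]₅* does not c-command the anaphor → cannot bind it.
*Amara₆* does not c-command the anaphor → cannot bind it.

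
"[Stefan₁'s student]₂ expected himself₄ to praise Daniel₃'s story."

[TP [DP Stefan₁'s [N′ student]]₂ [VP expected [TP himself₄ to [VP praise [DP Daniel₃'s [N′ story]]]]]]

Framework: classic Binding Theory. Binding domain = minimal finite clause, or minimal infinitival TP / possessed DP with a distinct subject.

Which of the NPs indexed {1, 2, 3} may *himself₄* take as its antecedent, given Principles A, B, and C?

*himself* is an anaphor, so Principle A applies: it must be bound in its binding domain.
Binding domain of *himself₄*: the matrix TP, whose subject is [Stefan₁'s student]₂.
*Stefan₁* does not c-command the anaphor → cannot bind it.
*[Stefan₁'s student]₂* c-commands the anaphor within its binding domain → licit binder.
*Daniel₃* does not c-command the anaphor → cannot bind it.

{2}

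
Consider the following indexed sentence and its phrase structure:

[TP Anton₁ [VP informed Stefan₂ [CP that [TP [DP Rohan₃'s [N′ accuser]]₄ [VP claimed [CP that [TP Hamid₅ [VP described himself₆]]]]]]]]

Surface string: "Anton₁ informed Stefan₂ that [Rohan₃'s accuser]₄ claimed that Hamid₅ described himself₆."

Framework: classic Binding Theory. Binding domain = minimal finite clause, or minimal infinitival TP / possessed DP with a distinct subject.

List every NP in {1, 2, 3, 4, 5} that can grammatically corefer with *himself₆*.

{5}

*himself* is an anaphor, so Principle A applies: it must be bound in its binding domain.
Binding domain of *himself₆*: the embedded TP, whose subject is Hamid₅.
*Anton₁* c-commands the anaphor but is outside its binding domain → cannot satisfy Principle A.
*Stefan₂* c-commands the anaphor but is outside its binding domain → cannot satisfy Principle A.
*Rohan₃* does not c-command the anaphor → cannot bind it.
*[Rohan₃'s accuser]₄* c-commands the anaphor but is outside its binding domain → cannot satisfy Principle A.
*Hamid₅* c-commands the anaphor within its binding domain → licit binder.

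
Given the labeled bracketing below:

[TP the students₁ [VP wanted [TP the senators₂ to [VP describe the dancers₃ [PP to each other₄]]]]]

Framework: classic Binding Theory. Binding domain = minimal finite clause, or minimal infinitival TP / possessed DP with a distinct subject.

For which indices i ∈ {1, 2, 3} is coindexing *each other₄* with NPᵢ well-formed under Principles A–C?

*each other* is an anaphor, so Principle A applies: it must be bound in its binding domain.
Binding domain of *each other₄*: the embedded TP, whose subject is the senators₂.
*the students₁* c-commands the anaphor but is outside its binding domain → cannot satisfy Principle A.
*the senators₂* c-commands the anaphor within its binding domain → licit binder.
*the dancers₃* c-commands the anaphor within its binding domain → licit binder.

{2, 3}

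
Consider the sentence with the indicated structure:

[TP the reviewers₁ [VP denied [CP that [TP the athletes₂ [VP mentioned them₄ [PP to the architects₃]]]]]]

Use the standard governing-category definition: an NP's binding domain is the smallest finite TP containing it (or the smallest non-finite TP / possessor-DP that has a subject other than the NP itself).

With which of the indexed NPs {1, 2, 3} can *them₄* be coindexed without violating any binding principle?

{1}

*them* is a pronoun, so Principle B applies: it must be free in its binding domain.
Binding domain of *them₄*: the embedded TP, whose subject is the athletes₂.
*the reviewers₁* c-commands the pronoun but from outside its binding domain, and is not c-commanded by it → coindexation permitted.
*the athletes₂* c-commands the pronoun within its binding domain → coindexation would violate Principle B.
*the architects₃*: the pronoun c-commands this R-expression → coindexation would violate Principle C on *the architects₃*.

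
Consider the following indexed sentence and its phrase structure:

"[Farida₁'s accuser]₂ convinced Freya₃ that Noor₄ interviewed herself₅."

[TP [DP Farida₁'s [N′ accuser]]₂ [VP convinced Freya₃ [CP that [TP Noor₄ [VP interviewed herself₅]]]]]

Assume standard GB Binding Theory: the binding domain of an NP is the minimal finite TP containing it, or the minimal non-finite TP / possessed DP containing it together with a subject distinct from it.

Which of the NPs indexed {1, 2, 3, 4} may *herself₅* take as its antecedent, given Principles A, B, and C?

{4}

*herself* is an anaphor, so Principle A applies: it must be bound in its binding domain.
Binding domain of *herself₅*: the embedded TP, whose subject is Noor₄.
*Farida₁* does not c-command the anaphor → cannot bind it.
*[Farida₁'s accuser]₂* c-commands the anaphor but is outside its binding domain → cannot satisfy Principle A.
*Freya₃* c-commands the anaphor but is outside its binding domain → cannot satisfy Principle A.
*Noor₄* c-commands the anaphor within its binding domain → licit binder.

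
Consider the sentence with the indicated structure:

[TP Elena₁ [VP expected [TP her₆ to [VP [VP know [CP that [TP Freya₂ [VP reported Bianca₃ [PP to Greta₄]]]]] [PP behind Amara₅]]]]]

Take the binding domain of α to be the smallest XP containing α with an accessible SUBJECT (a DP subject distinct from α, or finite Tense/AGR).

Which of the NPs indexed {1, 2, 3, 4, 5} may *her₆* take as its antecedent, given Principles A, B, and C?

*her* is a pronoun, so Principle B applies: it must be free in its binding domain.
Binding domain of *her₆*: the matrix TP, whose subject is Elena₁.
*Elena₁* c-commands the pronoun within its binding domain → coindexation would violate Principle B.
*Freya₂*: the pronoun c-commands this R-expression → coindexation would violate Principle C on *Freya₂*.
*Bianca₃*: the pronoun c-commands this R-expression → coindexation would violate Principle C on *Bianca₃*.
*Greta₄*: the pronoun c-commands this R-expression → coindexation would violate Principle C on *Greta₄*.
*Amara₅*: the pronoun c-commands this R-expression → coindexation would violate Principle C on *Amara₅*.

none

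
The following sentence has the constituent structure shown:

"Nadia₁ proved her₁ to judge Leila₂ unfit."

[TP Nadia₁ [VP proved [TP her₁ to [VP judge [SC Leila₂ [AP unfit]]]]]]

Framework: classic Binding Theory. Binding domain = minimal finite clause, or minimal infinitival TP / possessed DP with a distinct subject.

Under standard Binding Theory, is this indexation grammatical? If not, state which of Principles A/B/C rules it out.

The two coindexed NPs are *Nadia₁* and *her₁*.
*her₁* is a pronoun. Its binding domain is the matrix TP, whose subject is Nadia₁.
*Nadia₁* c-commands it within that domain and carries the same index.
The pronoun is locally bound → Principle B violation.

Principle B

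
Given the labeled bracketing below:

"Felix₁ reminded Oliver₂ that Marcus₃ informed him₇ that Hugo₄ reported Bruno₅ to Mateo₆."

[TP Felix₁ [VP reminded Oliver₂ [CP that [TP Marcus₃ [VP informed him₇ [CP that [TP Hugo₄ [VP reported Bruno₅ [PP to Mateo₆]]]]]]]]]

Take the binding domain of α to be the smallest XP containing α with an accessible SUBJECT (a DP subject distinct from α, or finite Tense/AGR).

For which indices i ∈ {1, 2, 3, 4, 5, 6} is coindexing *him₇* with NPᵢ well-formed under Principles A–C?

*him* is a pronoun, so Principle B applies: it must be free in its binding domain.
Binding domain of *him₇*: the embedded TP, whose subject is Marcus₃.
*Felix₁* c-commands the pronoun but from outside its binding domain, and is not c-commanded by it → coindexation permitted.
*Oliver₂* c-commands the pronoun but from outside its binding domain, and is not c-commanded by it → coindexation permitted.
*Marcus₃* c-commands the pronoun within its binding domain → coindexation would violate Principle B.
*Hugo₄*: the pronoun c-commands this R-expression → coindexation would violate Principle C on *Hugo₄*.
*Bruno₅*: the pronoun c-commands this R-expression → coindexation would violate Principle C on *Bruno₅*.
*Mateo₆*: the pronoun c-commands this R-expression → coindexation would violate Principle C on *Mateo₆*.

{1, 2}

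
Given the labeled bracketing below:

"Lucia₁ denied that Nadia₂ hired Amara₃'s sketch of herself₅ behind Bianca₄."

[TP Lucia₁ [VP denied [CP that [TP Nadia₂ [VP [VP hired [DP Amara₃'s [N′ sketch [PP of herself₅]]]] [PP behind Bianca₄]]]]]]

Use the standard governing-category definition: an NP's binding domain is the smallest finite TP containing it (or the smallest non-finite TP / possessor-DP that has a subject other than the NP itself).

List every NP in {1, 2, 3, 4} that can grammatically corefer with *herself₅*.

*herself* is an anaphor, so Principle A applies: it must be bound in its binding domain.
Binding domain of *herself₅*: the possessed DP, whose subject is Amara₃.
*Lucia₁* c-commands the anaphor but is outside its binding domain → cannot satisfy Principle A.
*Nadia₂* c-commands the anaphor but is outside its binding domain → cannot satisfy Principle A.
*Amara₃* c-commands the anaphor within its binding domain → licit binder.
*Bianca₄* does not c-command the anaphor → cannot bind it.

{3}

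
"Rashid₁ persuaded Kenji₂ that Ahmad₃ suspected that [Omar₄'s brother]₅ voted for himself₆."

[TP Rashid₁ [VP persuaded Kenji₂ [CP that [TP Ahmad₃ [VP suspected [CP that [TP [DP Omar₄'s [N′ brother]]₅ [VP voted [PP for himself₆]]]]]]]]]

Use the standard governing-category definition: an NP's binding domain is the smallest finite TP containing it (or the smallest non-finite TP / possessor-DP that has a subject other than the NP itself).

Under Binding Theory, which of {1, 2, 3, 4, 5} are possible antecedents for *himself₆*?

*himself* is an anaphor, so Principle A applies: it must be bound in its binding domain.
Binding domain of *himself₆*: the embedded TP, whose subject is [Omar₄'s brother]₅.
*Rashid₁* c-commands the anaphor but is outside its binding domain → cannot satisfy Principle A.
*Kenji₂* c-commands the anaphor but is outside its binding domain → cannot satisfy Principle A.
*Ahmad₃* c-commands the anaphor but is outside its binding domain → cannot satisfy Principle A.
*Omar₄* does not c-command the anaphor → cannot bind it.
*[Omar₄'s brother]₅* c-commands the anaphor within its binding domain → licit binder.

{5}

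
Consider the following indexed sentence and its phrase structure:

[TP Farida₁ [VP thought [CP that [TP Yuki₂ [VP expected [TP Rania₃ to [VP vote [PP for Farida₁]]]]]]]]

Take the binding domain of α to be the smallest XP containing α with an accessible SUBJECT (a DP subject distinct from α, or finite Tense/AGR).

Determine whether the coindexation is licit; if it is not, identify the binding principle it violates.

The two coindexed NPs are *Farida₁* (the higher occurrence) and *Farida₁* (the lower occurrence).
*Farida₁* (the lower occurrence) is an R-expression. Principle C requires it to be free everywhere.
*Farida₁* (the higher occurrence) c-commands it and carries the same index.
The R-expression is bound → Principle C violation.

Principle C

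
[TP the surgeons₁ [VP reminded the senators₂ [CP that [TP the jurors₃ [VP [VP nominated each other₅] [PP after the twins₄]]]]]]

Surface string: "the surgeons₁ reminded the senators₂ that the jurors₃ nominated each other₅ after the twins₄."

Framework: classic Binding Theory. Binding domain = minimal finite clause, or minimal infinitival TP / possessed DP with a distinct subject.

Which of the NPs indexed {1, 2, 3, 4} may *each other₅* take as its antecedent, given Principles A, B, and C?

{3}

*each other* is an anaphor, so Principle A applies: it must be bound in its binding domain.
Binding domain of *each other₅*: the embedded TP, whose subject is the jurors₃.
*the surgeons₁* c-commands the anaphor but is outside its binding domain → cannot satisfy Principle A.
*the senators₂* c-commands the anaphor but is outside its binding domain → cannot satisfy Principle A.
*the jurors₃* c-commands the anaphor within its binding domain → licit binder.
*the twins₄* does not c-command the anaphor → cannot bind it.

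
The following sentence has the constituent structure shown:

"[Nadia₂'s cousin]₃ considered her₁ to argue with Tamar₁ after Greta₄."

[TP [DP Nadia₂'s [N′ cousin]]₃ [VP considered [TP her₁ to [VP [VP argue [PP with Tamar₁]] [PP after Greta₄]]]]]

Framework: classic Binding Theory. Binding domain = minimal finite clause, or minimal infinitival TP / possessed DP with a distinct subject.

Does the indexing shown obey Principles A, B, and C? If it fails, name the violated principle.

The two coindexed NPs are *her₁* and *Tamar₁*.
*Tamar₁* is an R-expression. Principle C requires it to be free everywhere.
*her₁* c-commands it and carries the same index.
The R-expression is bound → Principle C violation.

Principle C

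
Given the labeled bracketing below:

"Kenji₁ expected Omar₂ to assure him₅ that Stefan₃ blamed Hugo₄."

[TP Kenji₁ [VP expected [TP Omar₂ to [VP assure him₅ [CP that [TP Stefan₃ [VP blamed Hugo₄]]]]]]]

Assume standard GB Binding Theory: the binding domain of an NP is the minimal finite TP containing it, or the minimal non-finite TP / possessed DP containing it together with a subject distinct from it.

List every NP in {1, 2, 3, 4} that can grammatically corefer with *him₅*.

*him* is a pronoun, so Principle B applies: it must be free in its binding domain.
Binding domain of *him₅*: the embedded TP, whose subject is Omar₂.
*Kenji₁* c-commands the pronoun but from outside its binding domain, and is not c-commanded by it → coindexation permitted.
*Omar₂* c-commands the pronoun within its binding domain → coindexation would violate Principle B.
*Stefan₃*: the pronoun c-commands this R-expression → coindexation would violate Principle C on *Stefan₃*.
*Hugo₄*: the pronoun c-commands this R-expression → coindexation would violate Principle C on *Hugo₄*.

{1}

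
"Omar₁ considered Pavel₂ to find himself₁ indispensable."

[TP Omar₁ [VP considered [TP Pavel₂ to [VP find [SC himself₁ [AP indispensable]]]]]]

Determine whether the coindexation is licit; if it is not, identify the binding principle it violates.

The two coindexed NPs are *Omar₁* and *himself₁*.
*himself₁* is an anaphor. Principle A requires it to be bound within its binding domain — the embedded TP, whose subject is Pavel₂.
Within that domain it is c-commanded by *Pavel₂*, which does not share its index.
*Omar₁* does c-command the anaphor, but from outside its binding domain.
The anaphor is unbound in its domain → Principle A violation.

Principle A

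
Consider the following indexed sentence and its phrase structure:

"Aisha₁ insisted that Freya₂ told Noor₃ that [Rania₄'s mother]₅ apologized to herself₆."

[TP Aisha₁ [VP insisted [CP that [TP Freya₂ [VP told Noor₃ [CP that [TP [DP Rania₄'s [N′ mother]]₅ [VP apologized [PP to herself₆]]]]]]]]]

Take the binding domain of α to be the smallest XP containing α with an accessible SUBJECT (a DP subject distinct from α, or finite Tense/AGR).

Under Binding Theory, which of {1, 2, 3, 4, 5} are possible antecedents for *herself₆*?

{5}

*herself* is an anaphor, so Principle A applies: it must be bound in its binding domain.
Binding domain of *herself₆*: the embedded TP, whose subject is [Rania₄'s mother]₅.
*Aisha₁* c-commands the anaphor but is outside its binding domain → cannot satisfy Principle A.
*Freya₂* c-commands the anaphor but is outside its binding domain → cannot satisfy Principle A.
*Noor₃* c-commands the anaphor but is outside its binding domain → cannot satisfy Principle A.
*Rania₄* does not c-command the anaphor → cannot bind it.
*[Rania₄'s mother]₅* c-commands the anaphor within its binding domain → licit binder.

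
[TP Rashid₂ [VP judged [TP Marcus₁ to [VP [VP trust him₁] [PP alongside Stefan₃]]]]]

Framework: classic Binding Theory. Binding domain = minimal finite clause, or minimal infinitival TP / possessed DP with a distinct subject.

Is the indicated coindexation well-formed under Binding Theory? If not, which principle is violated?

The two coindexed NPs are *Marcus₁* and *him₁*.
*him₁* is a pronoun. Its binding domain is the embedded TP, whose subject is Marcus₁.
*Marcus₁* c-commands it within that domain and carries the same index.
The pronoun is locally bound → Principle B violation.

Principle B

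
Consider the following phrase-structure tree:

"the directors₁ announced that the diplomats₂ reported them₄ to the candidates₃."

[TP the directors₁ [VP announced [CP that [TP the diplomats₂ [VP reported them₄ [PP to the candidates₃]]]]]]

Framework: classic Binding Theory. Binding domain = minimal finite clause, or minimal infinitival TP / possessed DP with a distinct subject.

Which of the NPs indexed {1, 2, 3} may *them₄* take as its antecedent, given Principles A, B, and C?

*them* is a pronoun, so Principle B applies: it must be free in its binding domain.
Binding domain of *them₄*: the embedded TP, whose subject is the diplomats₂.
*the directors₁* c-commands the pronoun but from outside its binding domain, and is not c-commanded by it → coindexation permitted.
*the diplomats₂* c-commands the pronoun within its binding domain → coindexation would violate Principle B.
*the candidates₃*: the pronoun c-commands this R-expression → coindexation would violate Principle C on *the candidates₃*.

{1}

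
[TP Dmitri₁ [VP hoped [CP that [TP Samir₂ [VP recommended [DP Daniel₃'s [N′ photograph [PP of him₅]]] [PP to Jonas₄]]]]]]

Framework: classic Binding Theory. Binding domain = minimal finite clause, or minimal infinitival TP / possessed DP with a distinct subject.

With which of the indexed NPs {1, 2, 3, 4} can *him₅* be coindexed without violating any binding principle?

{1, 2, 4}

*him* is a pronoun, so Principle B applies: it must be free in its binding domain.
Binding domain of *him₅*: the possessed DP, whose subject is Daniel₃.
*Dmitri₁* c-commands the pronoun but from outside its binding domain, and is not c-commanded by it → coindexation permitted.
*Samir₂* c-commands the pronoun but from outside its binding domain, and is not c-commanded by it → coindexation permitted.
*Daniel₃* c-commands the pronoun within its binding domain → coindexation would violate Principle B.
*Jonas₄* and the pronoun do not c-command one another → neither Principle B nor Principle C is at stake; coindexation permitted.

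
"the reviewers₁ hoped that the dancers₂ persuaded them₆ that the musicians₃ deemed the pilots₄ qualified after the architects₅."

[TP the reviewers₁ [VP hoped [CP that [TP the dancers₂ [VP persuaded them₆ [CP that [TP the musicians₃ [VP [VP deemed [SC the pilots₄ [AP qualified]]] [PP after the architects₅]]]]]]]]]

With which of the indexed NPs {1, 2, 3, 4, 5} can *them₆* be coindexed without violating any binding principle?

*them* is a pronoun, so Principle B applies: it must be free in its binding domain.
Binding domain of *them₆*: the embedded TP, whose subject is the dancers₂.
*the reviewers₁* c-commands the pronoun but from outside its binding domain, and is not c-commanded by it → coindexation permitted.
*the dancers₂* c-commands the pronoun within its binding domain → coindexation would violate Principle B.
*the musicians₃*: the pronoun c-commands this R-expression → coindexation would violate Principle C on *the musicians₃*.
*the pilots₄*: the pronoun c-commands this R-expression → coindexation would violate Principle C on *the pilots₄*.
*the architects₅*: the pronoun c-commands this R-expression → coindexation would violate Principle C on *the architects₅*.

{1}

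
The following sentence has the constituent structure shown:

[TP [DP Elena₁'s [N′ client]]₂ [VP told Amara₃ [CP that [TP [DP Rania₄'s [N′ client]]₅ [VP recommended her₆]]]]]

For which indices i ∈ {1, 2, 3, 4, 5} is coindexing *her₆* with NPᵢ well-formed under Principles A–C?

{1, 2, 3, 4}

*her* is a pronoun, so Principle B applies: it must be free in its binding domain.
Binding domain of *her₆*: the embedded TP, whose subject is [Rania₄'s client]₅.
*Elena₁* and the pronoun do not c-command one another → neither Principle B nor Principle C is at stake; coindexation permitted.
*[Elena₁'s client]₂* c-commands the pronoun but from outside its binding domain, and is not c-commanded by it → coindexation permitted.
*Amara₃* c-commands the pronoun but from outside its binding domain, and is not c-commanded by it → coindexation permitted.
*Rania₄* and the pronoun do not c-command one another → neither Principle B nor Principle C is at stake; coindexation permitted.
*[Rania₄'s client]₅* c-commands the pronoun within its binding domain → coindexation would violate Principle B.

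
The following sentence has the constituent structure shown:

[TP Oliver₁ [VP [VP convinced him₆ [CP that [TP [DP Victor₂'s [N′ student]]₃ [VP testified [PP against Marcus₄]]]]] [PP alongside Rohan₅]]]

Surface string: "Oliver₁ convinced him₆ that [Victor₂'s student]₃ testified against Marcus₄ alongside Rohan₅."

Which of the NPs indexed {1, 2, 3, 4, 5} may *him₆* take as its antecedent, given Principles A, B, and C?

{5}

*him* is a pronoun, so Principle B applies: it must be free in its binding domain.
Binding domain of *him₆*: the matrix TP, whose subject is Oliver₁.
*Oliver₁* c-commands the pronoun within its binding domain → coindexation would violate Principle B.
*Victor₂*: the pronoun c-commands this R-expression → coindexation would violate Principle C on *Victor₂*.
*[Victor₂'s student]₃*: the pronoun c-commands this R-expression → coindexation would violate Principle C on *[Victor₂'s student]₃*.
*Marcus₄*: the pronoun c-commands this R-expression → coindexation would violate Principle C on *Marcus₄*.
*Rohan₅* and the pronoun do not c-command one another → neither Principle B nor Principle C is at stake; coindexation permitted.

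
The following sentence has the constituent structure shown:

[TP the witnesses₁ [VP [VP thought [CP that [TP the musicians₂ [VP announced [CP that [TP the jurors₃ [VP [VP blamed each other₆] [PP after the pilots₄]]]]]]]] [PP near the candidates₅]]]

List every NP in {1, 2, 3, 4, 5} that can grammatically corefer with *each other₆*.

*each other* is an anaphor, so Principle A applies: it must be bound in its binding domain.
Binding domain of *each other₆*: the embedded TP, whose subject is the jurors₃.
*the witnesses₁* c-commands the anaphor but is outside its binding domain → cannot satisfy Principle A.
*the musicians₂* c-commands the anaphor but is outside its binding domain → cannot satisfy Principle A.
*the jurors₃* c-commands the anaphor within its binding domain → licit binder.
*the pilots₄* does not c-command the anaphor → cannot bind it.
*the candidates₅* does not c-command the anaphor → cannot bind it.

{3}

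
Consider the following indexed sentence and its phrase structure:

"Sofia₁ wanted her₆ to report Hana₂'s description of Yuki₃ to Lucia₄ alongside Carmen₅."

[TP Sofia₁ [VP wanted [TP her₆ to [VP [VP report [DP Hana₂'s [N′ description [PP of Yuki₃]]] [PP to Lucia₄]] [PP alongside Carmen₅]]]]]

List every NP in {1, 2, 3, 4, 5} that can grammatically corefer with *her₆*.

none

*her* is a pronoun, so Principle B applies: it must be free in its binding domain.
Binding domain of *her₆*: the matrix TP, whose subject is Sofia₁.
*Sofia₁* c-commands the pronoun within its binding domain → coindexation would violate Principle B.
*Hana₂*: the pronoun c-commands this R-expression → coindexation would violate Principle C on *Hana₂*.
*Yuki₃*: the pronoun c-commands this R-expression → coindexation would violate Principle C on *Yuki₃*.
*Lucia₄*: the pronoun c-commands this R-expression → coindexation would violate Principle C on *Lucia₄*.
*Carmen₅*: the pronoun c-commands this R-expression → coindexation would violate Principle C on *Carmen₅*.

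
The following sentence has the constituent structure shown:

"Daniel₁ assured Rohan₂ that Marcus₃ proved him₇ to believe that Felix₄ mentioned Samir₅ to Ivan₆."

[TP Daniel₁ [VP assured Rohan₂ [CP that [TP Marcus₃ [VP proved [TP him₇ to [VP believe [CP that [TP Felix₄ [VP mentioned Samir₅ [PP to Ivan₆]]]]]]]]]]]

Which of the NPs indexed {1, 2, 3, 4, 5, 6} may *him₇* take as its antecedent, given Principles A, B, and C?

{1, 2}

*him* is a pronoun, so Principle B applies: it must be free in its binding domain.
Binding domain of *him₇*: the embedded TP, whose subject is Marcus₃.
*Daniel₁* c-commands the pronoun but from outside its binding domain, and is not c-commanded by it → coindexation permitted.
*Rohan₂* c-commands the pronoun but from outside its binding domain, and is not c-commanded by it → coindexation permitted.
*Marcus₃* c-commands the pronoun within its binding domain → coindexation would violate Principle B.
*Felix₄*: the pronoun c-commands this R-expression → coindexation would violate Principle C on *Felix₄*.
*Samir₅*: the pronoun c-commands this R-expression → coindexation would violate Principle C on *Samir₅*.
*Ivan₆*: the pronoun c-commands this R-expression → coindexation would violate Principle C on *Ivan₆*.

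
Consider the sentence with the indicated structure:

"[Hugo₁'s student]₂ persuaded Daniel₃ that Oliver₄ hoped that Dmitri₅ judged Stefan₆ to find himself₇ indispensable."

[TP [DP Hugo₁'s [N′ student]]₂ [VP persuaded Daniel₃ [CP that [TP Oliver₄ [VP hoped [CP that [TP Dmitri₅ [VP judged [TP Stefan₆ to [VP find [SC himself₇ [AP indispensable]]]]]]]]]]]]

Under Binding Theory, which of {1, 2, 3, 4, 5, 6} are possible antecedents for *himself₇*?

*himself* is an anaphor, so Principle A applies: it must be bound in its binding domain.
Binding domain of *himself₇*: the embedded TP, whose subject is Stefan₆.
*Hugo₁* does not c-command the anaphor → cannot bind it.
*[Hugo₁'s student]₂* c-commands the anaphor but is outside its binding domain → cannot satisfy Principle A.
*Daniel₃* c-commands the anaphor but is outside its binding domain → cannot satisfy Principle A.
*Oliver₄* c-commands the anaphor but is outside its binding domain → cannot satisfy Principle A.
*Dmitri₅* c-commands the anaphor but is outside its binding domain → cannot satisfy Principle A.
*Stefan₆* c-commands the anaphor within its binding domain → licit binder.

{6}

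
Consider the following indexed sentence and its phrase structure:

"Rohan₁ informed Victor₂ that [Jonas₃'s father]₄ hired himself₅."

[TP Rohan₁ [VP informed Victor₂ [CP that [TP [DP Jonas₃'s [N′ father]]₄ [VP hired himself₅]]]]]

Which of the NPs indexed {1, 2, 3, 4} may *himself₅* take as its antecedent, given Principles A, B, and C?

{4}

*himself* is an anaphor, so Principle A applies: it must be bound in its binding domain.
Binding domain of *himself₅*: the embedded TP, whose subject is [Jonas₃'s father]₄.
*Rohan₁* c-commands the anaphor but is outside its binding domain → cannot satisfy Principle A.
*Victor₂* c-commands the anaphor but is outside its binding domain → cannot satisfy Principle A.
*Jonas₃* does not c-command the anaphor → cannot bind it.
*[Jonas₃'s father]₄* c-commands the anaphor within its binding domain → licit binder.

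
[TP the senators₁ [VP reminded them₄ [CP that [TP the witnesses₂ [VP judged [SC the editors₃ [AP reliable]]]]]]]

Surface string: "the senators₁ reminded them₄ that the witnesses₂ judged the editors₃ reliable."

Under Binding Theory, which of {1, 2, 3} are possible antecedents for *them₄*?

none

*them* is a pronoun, so Principle B applies: it must be free in its binding domain.
Binding domain of *them₄*: the matrix TP, whose subject is the senators₁.
*the senators₁* c-commands the pronoun within its binding domain → coindexation would violate Principle B.
*the witnesses₂*: the pronoun c-commands this R-expression → coindexation would violate Principle C on *the witnesses₂*.
*the editors₃*: the pronoun c-commands this R-expression → coindexation would violate Principle C on *the editors₃*.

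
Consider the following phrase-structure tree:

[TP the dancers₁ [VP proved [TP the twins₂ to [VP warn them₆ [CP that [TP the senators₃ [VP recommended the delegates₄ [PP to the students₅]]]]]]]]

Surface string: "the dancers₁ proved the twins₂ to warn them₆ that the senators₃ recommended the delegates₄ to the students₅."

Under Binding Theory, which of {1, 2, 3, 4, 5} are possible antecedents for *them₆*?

{1}

*them* is a pronoun, so Principle B applies: it must be free in its binding domain.
Binding domain of *them₆*: the embedded TP, whose subject is the twins₂.
*the dancers₁* c-commands the pronoun but from outside its binding domain, and is not c-commanded by it → coindexation permitted.
*the twins₂* c-commands the pronoun within its binding domain → coindexation would violate Principle B.
*the senators₃*: the pronoun c-commands this R-expression → coindexation would violate Principle C on *the senators₃*.
*the delegates₄*: the pronoun c-commands this R-expression → coindexation would violate Principle C on *the delegates₄*.
*the students₅*: the pronoun c-commands this R-expression → coindexation would violate Principle C on *the students₅*.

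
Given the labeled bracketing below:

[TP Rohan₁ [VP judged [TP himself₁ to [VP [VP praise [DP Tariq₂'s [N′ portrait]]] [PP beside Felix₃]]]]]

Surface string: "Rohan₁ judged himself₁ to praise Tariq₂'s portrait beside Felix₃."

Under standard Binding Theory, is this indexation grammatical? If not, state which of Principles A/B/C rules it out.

The two coindexed NPs are *Rohan₁* and *himself₁*.
*himself₁* is an anaphor; its binding domain is the matrix TP, whose subject is Rohan₁. *Rohan₁* c-commands it within that domain and shares its index, so Principle A is satisfied.
*Rohan₁* is an R-expression; *himself₁* does not c-command it, and no other NP shares its index, so Principle C is satisfied.
All principles are respected.

grammatical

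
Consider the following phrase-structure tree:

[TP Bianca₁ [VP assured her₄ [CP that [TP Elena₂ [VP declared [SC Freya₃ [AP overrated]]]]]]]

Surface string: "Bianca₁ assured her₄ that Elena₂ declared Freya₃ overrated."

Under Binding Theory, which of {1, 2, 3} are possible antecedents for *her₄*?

*her* is a pronoun, so Principle B applies: it must be free in its binding domain.
Binding domain of *her₄*: the matrix TP, whose subject is Bianca₁.
*Bianca₁* c-commands the pronoun within its binding domain → coindexation would violate Principle B.
*Elena₂*: the pronoun c-commands this R-expression → coindexation would violate Principle C on *Elena₂*.
*Freya₃*: the pronoun c-commands this R-expression → coindexation would violate Principle C on *Freya₃*.

none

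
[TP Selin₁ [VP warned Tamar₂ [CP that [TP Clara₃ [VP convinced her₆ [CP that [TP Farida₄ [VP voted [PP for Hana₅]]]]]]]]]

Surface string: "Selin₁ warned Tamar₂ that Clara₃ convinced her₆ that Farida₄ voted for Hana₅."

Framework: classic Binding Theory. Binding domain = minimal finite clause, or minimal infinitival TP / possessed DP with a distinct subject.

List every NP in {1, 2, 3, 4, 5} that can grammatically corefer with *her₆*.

{1, 2}

*her* is a pronoun, so Principle B applies: it must be free in its binding domain.
Binding domain of *her₆*: the embedded TP, whose subject is Clara₃.
*Selin₁* c-commands the pronoun but from outside its binding domain, and is not c-commanded by it → coindexation permitted.
*Tamar₂* c-commands the pronoun but from outside its binding domain, and is not c-commanded by it → coindexation permitted.
*Clara₃* c-commands the pronoun within its binding domain → coindexation would violate Principle B.
*Farida₄*: the pronoun c-commands this R-expression → coindexation would violate Principle C on *Farida₄*.
*Hana₅*: the pronoun c-commands this R-expression → coindexation would violate Principle C on *Hana₅*.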